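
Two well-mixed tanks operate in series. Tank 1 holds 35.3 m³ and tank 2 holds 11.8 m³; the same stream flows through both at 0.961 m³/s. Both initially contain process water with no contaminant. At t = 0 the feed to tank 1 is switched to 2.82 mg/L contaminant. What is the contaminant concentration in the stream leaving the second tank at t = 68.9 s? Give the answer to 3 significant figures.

Time constants: τᵢ = Vᵢ/Q for each well-mixed tank.
τ₁ = 35.3/0.961 = 36.733 s; τ₂ = 11.8/0.961 = 12.279 s.
Solving the cascade with C₁(0)=C₂(0)=0 gives C₂(t) = C_in[1 − (τ₁ e^(−t/τ₁) − τ₂ e^(−t/τ₂))/(τ₁ − τ₂)].
At t = 68.9: e^(−t/τ₁) = 0.15324, e^(−t/τ₂) = 0.0036564.
C₂ = 2.82·[1 − (36.733·0.15324 − 12.279·0.0036564)/(24.454)] = 2.82·0.77164 = 2.1760 mg/L.

2.18 mg/L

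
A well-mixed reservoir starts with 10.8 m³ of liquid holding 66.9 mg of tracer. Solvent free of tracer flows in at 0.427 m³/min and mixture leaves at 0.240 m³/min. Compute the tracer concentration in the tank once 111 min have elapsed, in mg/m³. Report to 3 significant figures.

0.535 mg/m³

Total volume: dV/dt = Q_in − Q_out = 0.18700 m³/min, so V(t) = 10.8 + 0.18700 t and V(111) = 31.557 m³.
Species balance (pure solvent in): dm/dt = −Q_out · m/V(t).
dm/m = −Q_out dt/(V₀ + 0.18700 t); integrating gives ln(m/m₀) = −(Q_out/(Q_in−Q_out)) ln(V/V₀).
m = m₀ (V₀/V)^(Q_out/(Q_in−Q_out)) = 66.9 × (10.8/31.557)^(1.2834) = 16.896 mg.
C = m/V = 16.896/31.557 = 0.53540 mg/m³.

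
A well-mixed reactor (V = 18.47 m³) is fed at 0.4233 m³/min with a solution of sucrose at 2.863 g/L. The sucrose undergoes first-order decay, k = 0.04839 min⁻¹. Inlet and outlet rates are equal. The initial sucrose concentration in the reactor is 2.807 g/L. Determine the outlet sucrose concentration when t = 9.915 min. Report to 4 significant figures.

Species balance: V dC/dt = Q C_in − Q C − k V C.
dC/dt = (Q/V) C_in − (Q/V + k) C; effective rate a = Q/V + k = 0.0229182 + 0.04839 = 0.0713082 min⁻¹.
C_ss = Q C_in/(Q + kV) = 0.920159 g/L; C(t) = C_ss + (C₀ − C_ss) e^(−a t).
C(9.915) = 0.920159 + (1.88684)·e^(−0.0713082·9.915) = 0.920159 + (1.88684)·0.493111 = 1.85058 g/L.

1.851 g/L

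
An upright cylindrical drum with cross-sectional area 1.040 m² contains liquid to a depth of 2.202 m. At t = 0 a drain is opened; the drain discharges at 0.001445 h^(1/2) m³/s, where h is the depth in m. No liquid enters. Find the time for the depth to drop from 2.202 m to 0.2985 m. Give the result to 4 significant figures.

1350 s

A dh/dt = −Q_out = −0.001445 √h.
This is separable: 2 d(√h)/dt = −0.001445/A, so √h = √h₀ − (0.001445/(2A)) t.
t = 2A(√h₀ − √h)/0.001445 = 2·1.040·(√2.202 − √0.2985)/0.001445
  = 2.08000 × (1.48391 − 0.546352) / 0.001445 = 1349.57 s.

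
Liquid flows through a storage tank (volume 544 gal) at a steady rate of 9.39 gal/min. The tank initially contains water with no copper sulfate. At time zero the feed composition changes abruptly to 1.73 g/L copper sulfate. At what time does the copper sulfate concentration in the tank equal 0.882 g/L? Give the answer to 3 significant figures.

Species balance on the tank: V dC/dt = Q(C_in − C), so τ = V/Q = 57.934 min.
C(t) = C_in + (C₀ − C_in) e^(−t/τ). Set C = 0.882 and solve for t:
e^(−t/τ) = (C − C_in)/(C₀ − C_in) = (0.882 − 1.73)/(0 − 1.73) = 0.49017
t = −τ ln(…) = 57.934 × 0.71300 = 41.307 min.

41.3 min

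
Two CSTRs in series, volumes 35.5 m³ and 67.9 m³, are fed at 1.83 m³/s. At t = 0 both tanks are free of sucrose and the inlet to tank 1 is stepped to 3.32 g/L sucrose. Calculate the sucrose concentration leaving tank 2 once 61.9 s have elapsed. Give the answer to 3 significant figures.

Time constants: τᵢ = Vᵢ/Q for each well-mixed tank.
τ₁ = 35.5/1.83 = 19.399 s; τ₂ = 67.9/1.83 = 37.104 s.
Solving the cascade with C₁(0)=C₂(0)=0 gives C₂(t) = C_in[1 − (τ₁ e^(−t/τ₁) − τ₂ e^(−t/τ₂))/(τ₁ − τ₂)].
At t = 61.9: e^(−t/τ₁) = 0.041135, e^(−t/τ₂) = 0.18857.
C₂ = 3.32·[1 − (19.399·0.041135 − 37.104·0.18857)/(-17.705)] = 3.32·0.64989 = 2.1576 g/L.

2.16 g/L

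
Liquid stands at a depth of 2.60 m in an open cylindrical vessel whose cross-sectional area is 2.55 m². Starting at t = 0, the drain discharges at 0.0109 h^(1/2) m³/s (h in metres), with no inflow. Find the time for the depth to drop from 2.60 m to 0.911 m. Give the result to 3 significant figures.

308 s

With no inflow, A dh/dt = −0.0109 √h.
This is separable: 2 d(√h)/dt = −0.0109/A, so √h = √h₀ − (0.0109/(2A)) t.
t = 2A(√h₀ − √h)/0.0109 = 2·2.55·(√2.60 − √0.911)/0.0109
  = 5.1000 × (1.6125 − 0.95446) / 0.0109 = 307.87 s.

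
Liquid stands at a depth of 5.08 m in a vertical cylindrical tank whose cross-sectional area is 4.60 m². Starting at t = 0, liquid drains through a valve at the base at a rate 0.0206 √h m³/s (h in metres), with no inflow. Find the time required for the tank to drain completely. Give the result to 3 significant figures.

1010 s

Volume balance on the tank: A dh/dt = −0.0206 √h.
∫ h^(−1/2) dh = −(0.0206/A) ∫ dt, giving 2√h = 2√h₀ − (0.0206/A) t.
Tank is empty when √h = 0: t_empty = 2A√h₀/0.0206.
t_empty = 2·4.60·√5.08/0.0206 = 9.2000·2.2539/0.0206 = 1006.6 s.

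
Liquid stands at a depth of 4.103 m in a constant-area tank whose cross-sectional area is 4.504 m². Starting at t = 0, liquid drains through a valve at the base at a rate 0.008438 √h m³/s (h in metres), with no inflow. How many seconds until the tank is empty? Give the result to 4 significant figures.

2162 s

Unsteady balance on liquid volume: A dh/dt = −0.008438 √h.
Separate and integrate: 2(√h − √h₀) = −(0.008438/A) t.
Set h = 0: 2√h₀ = (0.008438/A) t_empty ⇒ t_empty = 2A√h₀/0.008438.
t_empty = 2·4.504·√4.103/0.008438 = 9.00800·2.02559/0.008438 = 2162.42 s.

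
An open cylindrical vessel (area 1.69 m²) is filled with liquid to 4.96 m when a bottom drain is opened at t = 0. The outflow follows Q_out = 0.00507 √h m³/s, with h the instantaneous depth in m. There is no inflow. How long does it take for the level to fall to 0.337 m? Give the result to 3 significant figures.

1100 s

A dh/dt = −Q_out = −0.00507 √h.
∫ h^(−1/2) dh = −(0.00507/A) ∫ dt, giving 2√h = 2√h₀ − (0.00507/A) t.
t = 2A(√h₀ − √h)/0.00507 = 2·1.69·(√4.96 − √0.337)/0.00507
  = 3.3800 × (2.2271 − 0.58052) / 0.00507 = 1097.7 s.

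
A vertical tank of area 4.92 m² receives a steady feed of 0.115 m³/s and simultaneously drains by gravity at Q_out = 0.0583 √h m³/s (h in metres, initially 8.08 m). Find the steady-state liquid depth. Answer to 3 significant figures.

Level balance: A dh/dt = 0.115 − 0.0583 √h. Setting dh/dt = 0:
Q_in = 0.0583 √h_ss ⇒ √h_ss = 0.115/0.0583 = 1.9726.
h_ss = 1.9726² = 3.8910 m. (Since h₀ = 8.08 m > h_ss, the level will fall toward this value.)

3.89 m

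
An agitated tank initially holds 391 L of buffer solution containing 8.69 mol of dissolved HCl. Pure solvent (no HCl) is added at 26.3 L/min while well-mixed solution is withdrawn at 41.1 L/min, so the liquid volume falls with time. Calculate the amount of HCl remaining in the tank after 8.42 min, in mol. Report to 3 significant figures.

2.99 mol

Total volume: dV/dt = Q_in − Q_out = -14.800 L/min, so V(t) = 391 − 14.800 t and V(8.42) = 266.38 L.
Solute balance: dm/dt = 0 − Q_out C = −Q_out m/V(t).
Separate: dm/m = −Q_out dt/V(t) ⇒ ln(m/m₀) = −(Q_out/(Q_in−Q_out)) ln(V/V₀).
m = m₀ (V₀/V)^(Q_out/(Q_in−Q_out)) = 8.69 × (391/266.38)^(-2.7770) = 2.9935 mol.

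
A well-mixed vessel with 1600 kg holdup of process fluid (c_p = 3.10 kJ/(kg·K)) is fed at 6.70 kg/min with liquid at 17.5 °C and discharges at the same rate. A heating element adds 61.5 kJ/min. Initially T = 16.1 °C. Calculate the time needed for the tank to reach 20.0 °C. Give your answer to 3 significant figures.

537 min

First-law balance (no shaft work): M c_p dT/dt = ṁ c_p (T_in − T) + 61.5.
τ = M/ṁ = 238.81 min; T_ss = T_in + Q̇/(ṁ c_p) = 20.461 °C.
T(t) = T_ss + (T₀ − T_ss) e^(−t/τ). Set T = 20.0:
e^(−t/τ) = (20.0 − 20.461)/(16.1 − 20.461) = 0.10571
t = −238.81 · ln(0.10571) = 536.61 min.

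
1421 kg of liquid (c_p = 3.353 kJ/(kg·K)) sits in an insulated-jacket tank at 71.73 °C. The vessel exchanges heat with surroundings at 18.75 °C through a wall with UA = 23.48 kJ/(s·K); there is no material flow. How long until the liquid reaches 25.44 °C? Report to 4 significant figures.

419.9 s

M c_p dT/dt = −UA(T − T_amb).
τ = M c_p/UA = 202.922 s; T_ss = T_amb = 18.7500 °C.
T(t) = T_ss + (T₀ − T_ss)e^(−t/τ); set T = 25.44:
t = −τ ln[(T − T_ss)/(T₀ − T_ss)] = −202.922 · ln(0.126274) = 419.907 s.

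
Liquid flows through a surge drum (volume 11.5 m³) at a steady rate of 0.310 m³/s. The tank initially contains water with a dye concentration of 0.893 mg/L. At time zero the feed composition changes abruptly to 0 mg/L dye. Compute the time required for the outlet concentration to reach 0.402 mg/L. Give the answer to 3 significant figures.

Species balance: V dC/dt = Q(C_in − C) ⇒ τ = V/Q = 37.097 s.
C(t) = C_in + (C₀ − C_in) e^(−t/τ). Set C = 0.402 and solve for t:
e^(−t/τ) = (C − C_in)/(C₀ − C_in) = (0.402 − 0)/(0.893 − 0) = 0.45017
t = −τ ln(…) = 37.097 × 0.79813 = 29.608 s.

29.6 s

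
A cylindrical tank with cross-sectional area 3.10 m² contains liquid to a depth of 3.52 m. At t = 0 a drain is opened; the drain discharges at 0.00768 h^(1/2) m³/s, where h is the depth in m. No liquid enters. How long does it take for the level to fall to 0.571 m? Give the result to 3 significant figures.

905 s

Mass balance (ρ constant): A dh/dt = −0.00768 √h.
Separate and integrate: 2(√h − √h₀) = −(0.00768/A) t.
t = 2A(√h₀ − √h)/0.00768 = 2·3.10·(√3.52 − √0.571)/0.00768
  = 6.2000 × (1.8762 − 0.75565) / 0.00768 = 904.59 s.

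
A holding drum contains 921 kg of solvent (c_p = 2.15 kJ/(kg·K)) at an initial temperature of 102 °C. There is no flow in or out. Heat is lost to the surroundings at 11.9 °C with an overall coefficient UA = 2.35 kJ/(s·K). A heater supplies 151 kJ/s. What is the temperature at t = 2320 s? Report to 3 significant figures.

Lumped-capacitance energy balance: M c_p dT/dt = UA(T_amb − T) + Q̇.
dT/dt = (T_ss − T)/τ with T_ss = T_amb + Q̇/UA = 11.9 + 151/2.35 = 76.155 °C, τ = M c_p/UA = 921·2.15/2.35 = 842.62 s.
This is linear first-order; T(t) = T_ss + (T₀ − T_ss) e^(−t/τ).
T(2320) = 76.155 + (25.845)·0.063716 = 77.802 °C.

77.8 °C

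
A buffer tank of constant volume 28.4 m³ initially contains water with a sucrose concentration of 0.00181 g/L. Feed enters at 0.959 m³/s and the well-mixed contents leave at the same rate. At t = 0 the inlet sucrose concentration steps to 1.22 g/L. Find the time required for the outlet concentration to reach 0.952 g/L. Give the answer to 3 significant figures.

44.8 s

Species balance: V dC/dt = Q(C_in − C) ⇒ τ = V/Q = 29.614 s.
C(t) = C_in + (C₀ − C_in) e^(−t/τ). Set C = 0.952 and solve for t:
e^(−t/τ) = (C − C_in)/(C₀ − C_in) = (0.952 − 1.22)/(0.00181 − 1.22) = 0.22000
t = −τ ln(…) = 29.614 × 1.5141 = 44.840 s.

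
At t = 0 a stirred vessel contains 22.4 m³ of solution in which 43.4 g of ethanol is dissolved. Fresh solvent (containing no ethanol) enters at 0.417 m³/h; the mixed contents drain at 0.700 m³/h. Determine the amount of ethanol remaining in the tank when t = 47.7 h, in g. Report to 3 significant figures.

4.43 g

Total volume: dV/dt = Q_in − Q_out = -0.28300 m³/h, so V(t) = 22.4 − 0.28300 t and V(47.7) = 8.9009 m³.
Species balance (pure solvent in): dm/dt = −Q_out · m/V(t).
Separate: dm/m = −Q_out dt/V(t) ⇒ ln(m/m₀) = −(Q_out/(Q_in−Q_out)) ln(V/V₀).
m = m₀ (V₀/V)^(Q_out/(Q_in−Q_out)) = 43.4 × (22.4/8.9009)^(-2.4735) = 4.4267 g.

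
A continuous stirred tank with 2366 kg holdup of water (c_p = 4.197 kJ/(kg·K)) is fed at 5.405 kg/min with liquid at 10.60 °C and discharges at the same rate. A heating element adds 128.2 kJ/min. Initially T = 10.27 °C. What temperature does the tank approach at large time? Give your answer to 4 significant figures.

Energy balance: M c_p dT/dt = ṁ c_p (T_in − T) + 128.2.
At steady state dT/dt = 0 ⇒ T_ss = T_in + Q̇/(ṁ c_p) = 10.60 + 128.2/(5.405·4.197) = 16.2514 °C.

16.25 °C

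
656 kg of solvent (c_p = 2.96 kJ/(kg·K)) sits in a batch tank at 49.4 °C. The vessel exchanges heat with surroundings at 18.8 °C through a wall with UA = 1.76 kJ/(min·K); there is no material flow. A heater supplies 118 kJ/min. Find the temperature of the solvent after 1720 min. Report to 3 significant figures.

78.2 °C

M c_p dT/dt = −UA(T − T_amb) + Q̇.
dT/dt = (T_ss − T)/τ with T_ss = T_amb + Q̇/UA = 18.8 + 118/1.76 = 85.845 °C, τ = M c_p/UA = 656·2.96/1.76 = 1103.3 min.
Integrating: T(t) = T_ss + (T₀ − T_ss) e^(−t/τ).
T(1720) = 85.845 + (-36.445)·0.21035 = 78.179 °C.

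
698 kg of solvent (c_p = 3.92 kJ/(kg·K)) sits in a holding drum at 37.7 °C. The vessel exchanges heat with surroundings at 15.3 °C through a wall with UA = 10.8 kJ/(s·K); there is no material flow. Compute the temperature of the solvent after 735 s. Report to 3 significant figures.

M c_p dT/dt = −UA(T − T_amb).
dT/dt = (T_ss − T)/τ with T_ss = T_amb = 15.300 °C, τ = M c_p/UA = 698·3.92/10.8 = 253.35 s.
Integrating: T(t) = T_ss + (T₀ − T_ss) e^(−t/τ).
T(735) = 15.300 + (22.400)·0.054960 = 16.531 °C.

16.5 °C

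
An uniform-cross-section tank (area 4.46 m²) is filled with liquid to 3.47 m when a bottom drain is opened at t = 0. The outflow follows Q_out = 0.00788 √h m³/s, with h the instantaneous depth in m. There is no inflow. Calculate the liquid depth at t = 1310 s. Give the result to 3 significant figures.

0.498 m

With no inflow, A dh/dt = −0.00788 √h.
This is separable: 2 d(√h)/dt = −0.00788/A, so √h = √h₀ − (0.00788/(2A)) t.
√h = √3.47 − 0.00788·1310/(2·4.46) = 1.8628 − 1.1573 = 0.70553.
h = 0.70553² = 0.49777 m.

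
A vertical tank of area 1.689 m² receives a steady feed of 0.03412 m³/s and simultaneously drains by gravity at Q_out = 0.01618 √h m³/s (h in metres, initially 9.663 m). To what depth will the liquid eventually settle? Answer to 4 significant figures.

4.447 m

Level balance: A dh/dt = 0.03412 − 0.01618 √h. Setting dh/dt = 0:
Q_in = 0.01618 √h_ss ⇒ √h_ss = 0.03412/0.01618 = 2.10878.
h_ss = 2.10878² = 4.44694 m. (Since h₀ = 9.663 m > h_ss, the level will fall toward this value.)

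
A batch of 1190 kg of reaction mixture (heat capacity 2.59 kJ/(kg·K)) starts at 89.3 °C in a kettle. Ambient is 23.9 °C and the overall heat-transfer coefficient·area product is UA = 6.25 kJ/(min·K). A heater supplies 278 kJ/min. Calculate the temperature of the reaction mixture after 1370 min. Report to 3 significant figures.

Energy balance: M c_p dT/dt = −UA(T − T_amb) + Q̇.
dT/dt = (T_ss − T)/τ with T_ss = T_amb + Q̇/UA = 23.9 + 278/6.25 = 68.380 °C, τ = M c_p/UA = 1190·2.59/6.25 = 493.14 min.
Solution: T(t) = T_ss + (T₀ − T_ss) e^(−t/τ).
T(1370) = 68.380 + (20.920)·0.062154 = 69.680 °C.

69.7 °C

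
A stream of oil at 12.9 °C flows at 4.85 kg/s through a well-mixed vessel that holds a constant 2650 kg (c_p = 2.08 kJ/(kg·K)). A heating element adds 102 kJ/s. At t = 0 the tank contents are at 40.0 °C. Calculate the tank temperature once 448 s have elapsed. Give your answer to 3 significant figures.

M c_p dT/dt = ṁ c_p (T_in − T) + Q̇.
Rearrange: dT/dt = (T_ss − T)/τ with τ = M/ṁ = 546.39 s and T_ss = T_in + Q̇/(ṁ c_p) = 23.011 °C.
Solution: T(t) = T_ss + (T₀ − T_ss) e^(−t/τ).
T(448) = 23.011 + (16.989)·e^(−448/546.39) = 23.011 + (16.989)·0.44046 = 30.494 °C.

30.5 °C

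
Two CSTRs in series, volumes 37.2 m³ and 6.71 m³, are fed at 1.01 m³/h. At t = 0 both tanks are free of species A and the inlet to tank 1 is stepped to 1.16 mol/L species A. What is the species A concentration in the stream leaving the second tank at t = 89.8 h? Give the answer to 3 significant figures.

Species balance on tank i: dCᵢ/dt = (Cᵢ₋₁ − Cᵢ)/τᵢ with τᵢ = Vᵢ/Q.
τ₁ = 37.2/1.01 = 36.832 h; τ₂ = 6.71/1.01 = 6.6436 h.
Solving the cascade with C₁(0)=C₂(0)=0 gives C₂(t) = C_in[1 − (τ₁ e^(−t/τ₁) − τ₂ e^(−t/τ₂))/(τ₁ − τ₂)].
At t = 89.8: e^(−t/τ₁) = 0.087325, e^(−t/τ₂) = 1.3481e-06.
C₂ = 1.16·[1 − (36.832·0.087325 − 6.6436·1.3481e-06)/(30.188)] = 1.16·0.89346 = 1.0364 mol/L.

1.04 mol/L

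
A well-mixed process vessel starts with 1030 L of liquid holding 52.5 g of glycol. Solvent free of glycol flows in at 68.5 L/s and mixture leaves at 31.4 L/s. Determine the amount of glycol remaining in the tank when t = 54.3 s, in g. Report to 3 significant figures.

Let m(t) be the amount of glycol. Volume: V(t) = V₀ + (Q_in − Q_out) t = 1030 + 37.100 t; V(54.3) = 3044.5 L.
Species balance (pure solvent in): dm/dt = −Q_out · m/V(t).
Separate: dm/m = −Q_out dt/V(t) ⇒ ln(m/m₀) = −(Q_out/(Q_in−Q_out)) ln(V/V₀).
m = m₀ (V₀/V)^(Q_out/(Q_in−Q_out)) = 52.5 × (1030/3044.5)^(0.84636) = 20.979 g.

21.0 g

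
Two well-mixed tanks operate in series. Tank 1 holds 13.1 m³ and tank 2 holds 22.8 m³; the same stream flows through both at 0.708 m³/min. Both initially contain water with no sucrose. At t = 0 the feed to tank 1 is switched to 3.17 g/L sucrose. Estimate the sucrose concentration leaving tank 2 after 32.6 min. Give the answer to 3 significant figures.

1.20 g/L

Species balance on tank i: dCᵢ/dt = (Cᵢ₋₁ − Cᵢ)/τᵢ with τᵢ = Vᵢ/Q.
τ₁ = 13.1/0.708 = 18.503 min; τ₂ = 22.8/0.708 = 32.203 min.
Tank 1: C₁ = C_in(1 − e^(−t/τ₁)). Tank 2 (τ₁ ≠ τ₂): C₂ = C_in[1 − (τ₁ e^(−t/τ₁) − τ₂ e^(−t/τ₂))/(τ₁ − τ₂)].
At t = 32.6: e^(−t/τ₁) = 0.17172, e^(−t/τ₂) = 0.36338.
C₂ = 3.17·[1 − (18.503·0.17172 − 32.203·0.36338)/(-13.701)] = 3.17·0.37779 = 1.1976 g/L.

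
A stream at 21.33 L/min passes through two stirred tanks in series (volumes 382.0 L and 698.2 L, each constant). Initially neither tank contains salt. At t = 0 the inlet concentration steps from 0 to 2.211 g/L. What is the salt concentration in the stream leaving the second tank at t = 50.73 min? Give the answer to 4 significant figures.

1.332 g/L

Species balance on tank i: dCᵢ/dt = (Cᵢ₋₁ − Cᵢ)/τᵢ with τᵢ = Vᵢ/Q.
τ₁ = 382.0/21.33 = 17.9090 min; τ₂ = 698.2/21.33 = 32.7332 min.
Tank 1: C₁ = C_in(1 − e^(−t/τ₁)). Tank 2 (τ₁ ≠ τ₂): C₂ = C_in[1 − (τ₁ e^(−t/τ₁) − τ₂ e^(−t/τ₂))/(τ₁ − τ₂)].
At t = 50.73: e^(−t/τ₁) = 0.0588569, e^(−t/τ₂) = 0.212290.
C₂ = 2.211·[1 − (17.9090·0.0588569 − 32.7332·0.212290)/(-14.8242)] = 2.211·0.602347 = 1.33179 g/L.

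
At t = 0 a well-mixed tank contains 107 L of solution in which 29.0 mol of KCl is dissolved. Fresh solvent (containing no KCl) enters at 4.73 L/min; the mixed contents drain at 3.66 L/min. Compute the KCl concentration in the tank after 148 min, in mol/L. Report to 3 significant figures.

Let m(t) be the amount of KCl. Volume: V(t) = V₀ + (Q_in − Q_out) t = 107 + 1.0700 t; V(148) = 265.36 L.
No KCl enters, so dm/dt = −Q_out · (m/V).
Separate: dm/m = −Q_out dt/V(t) ⇒ ln(m/m₀) = −(Q_out/(Q_in−Q_out)) ln(V/V₀).
m = m₀ (V₀/V)^(Q_out/(Q_in−Q_out)) = 29.0 × (107/265.36)^(3.4206) = 1.2976 mol.
C = m/V = 1.2976/265.36 = 0.0048901 mol/L.

0.00489 mol/L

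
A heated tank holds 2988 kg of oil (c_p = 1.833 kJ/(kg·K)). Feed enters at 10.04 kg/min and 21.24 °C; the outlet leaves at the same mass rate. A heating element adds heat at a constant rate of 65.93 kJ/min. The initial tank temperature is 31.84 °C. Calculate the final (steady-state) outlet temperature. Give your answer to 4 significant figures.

24.82 °C

First-law balance (no shaft work): M c_p dT/dt = ṁ c_p (T_in − T) + 65.93.
At steady state dT/dt = 0 ⇒ T_ss = T_in + Q̇/(ṁ c_p) = 21.24 + 65.93/(10.04·1.833) = 24.8225 °C.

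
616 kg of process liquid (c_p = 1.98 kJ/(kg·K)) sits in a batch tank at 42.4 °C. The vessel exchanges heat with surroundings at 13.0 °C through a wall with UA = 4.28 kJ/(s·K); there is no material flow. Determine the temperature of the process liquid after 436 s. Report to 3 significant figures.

Energy balance: M c_p dT/dt = −UA(T − T_amb).
dT/dt = (T_ss − T)/τ with T_ss = T_amb = 13.000 °C, τ = M c_p/UA = 616·1.98/4.28 = 284.97 s.
T approaches T_ss exponentially: T(t) = T_ss + (T₀ − T_ss) e^(−t/τ).
T(436) = 13.000 + (29.400)·0.21654 = 19.366 °C.

19.4 °C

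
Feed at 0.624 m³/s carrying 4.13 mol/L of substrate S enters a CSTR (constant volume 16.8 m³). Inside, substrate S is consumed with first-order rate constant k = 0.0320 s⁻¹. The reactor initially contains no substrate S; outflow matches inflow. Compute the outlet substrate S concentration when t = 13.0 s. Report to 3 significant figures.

Accumulation = in − out − consumed: V dC/dt = Q C_in − Q C − k V C.
dC/dt = (Q/V) C_in − (Q/V + k) C; effective rate a = Q/V + k = 0.037143 + 0.0320 = 0.069143 s⁻¹.
C_ss = Q C_in/(Q + kV) = 2.2186 mol/L; C(t) = C_ss + (C₀ − C_ss) e^(−a t).
C(13.0) = 2.2186 + (-2.2186)·e^(−0.069143·13.0) = 2.2186 + (-2.2186)·0.40703 = 1.3156 mol/L.

1.32 mol/L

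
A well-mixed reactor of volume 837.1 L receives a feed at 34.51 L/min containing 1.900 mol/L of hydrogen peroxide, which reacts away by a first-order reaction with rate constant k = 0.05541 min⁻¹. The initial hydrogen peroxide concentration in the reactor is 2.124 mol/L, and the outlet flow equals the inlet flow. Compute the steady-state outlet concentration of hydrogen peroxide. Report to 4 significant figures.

V dC/dt = Q(C_in − C) − k V C.
At steady state: 0 = Q C_in − (Q + kV) C_ss, so C_ss = Q C_in/(Q + kV).
C_ss = 34.51·1.900/(34.51 + 0.05541·837.1) = 65.5690/80.8937 = 0.810557 mol/L.

0.8106 mol/L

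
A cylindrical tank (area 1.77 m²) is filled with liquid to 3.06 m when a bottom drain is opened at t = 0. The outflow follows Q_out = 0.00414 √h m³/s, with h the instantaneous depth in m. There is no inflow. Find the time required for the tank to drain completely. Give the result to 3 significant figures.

1500 s

Volume balance on the tank: A dh/dt = −0.00414 √h.
∫ h^(−1/2) dh = −(0.00414/A) ∫ dt, giving 2√h = 2√h₀ − (0.00414/A) t.
Set h = 0: 2√h₀ = (0.00414/A) t_empty ⇒ t_empty = 2A√h₀/0.00414.
t_empty = 2·1.77·√3.06/0.00414 = 3.5400·1.7493/0.00414 = 1495.8 s.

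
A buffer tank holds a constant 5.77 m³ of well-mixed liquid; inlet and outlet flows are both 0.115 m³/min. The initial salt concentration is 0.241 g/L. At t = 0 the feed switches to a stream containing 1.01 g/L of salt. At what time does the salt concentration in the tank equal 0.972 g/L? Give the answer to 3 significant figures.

Transient balance on the dissolved component: V dC/dt = Q(C_in − C), so τ = V/Q = 50.174 min.
C(t) = C_in + (C₀ − C_in) e^(−t/τ). Set C = 0.972 and solve for t:
e^(−t/τ) = (C − C_in)/(C₀ − C_in) = (0.972 − 1.01)/(0.241 − 1.01) = 0.049415
t = −τ ln(…) = 50.174 × 3.0075 = 150.90 min.

151 min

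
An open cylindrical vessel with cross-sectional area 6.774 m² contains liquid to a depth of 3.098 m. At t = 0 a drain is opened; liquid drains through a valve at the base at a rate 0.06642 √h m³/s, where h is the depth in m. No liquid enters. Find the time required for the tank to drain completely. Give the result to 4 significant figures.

359.0 s

A dh/dt = −Q_out = −0.06642 √h.
Separate and integrate: 2(√h − √h₀) = −(0.06642/A) t.
Set h = 0: 2√h₀ = (0.06642/A) t_empty ⇒ t_empty = 2A√h₀/0.06642.
t_empty = 2·6.774·√3.098/0.06642 = 13.5480·1.76011/0.06642 = 359.019 s.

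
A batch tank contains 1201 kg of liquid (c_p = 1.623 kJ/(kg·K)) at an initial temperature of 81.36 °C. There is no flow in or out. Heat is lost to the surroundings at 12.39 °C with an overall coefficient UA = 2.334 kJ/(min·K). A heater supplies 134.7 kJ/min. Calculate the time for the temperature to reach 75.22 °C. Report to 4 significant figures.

658.4 min

M c_p dT/dt = −UA(T − T_amb) + Q̇.
τ = M c_p/UA = 835.143 min; T_ss = T_amb + Q̇/UA = 12.39 + 134.7/2.334 = 70.1021 °C.
T(t) = T_ss + (T₀ − T_ss)e^(−t/τ); set T = 75.22:
t = −τ ln[(T − T_ss)/(T₀ − T_ss)] = −835.143 · ln(0.454606) = 658.363 min.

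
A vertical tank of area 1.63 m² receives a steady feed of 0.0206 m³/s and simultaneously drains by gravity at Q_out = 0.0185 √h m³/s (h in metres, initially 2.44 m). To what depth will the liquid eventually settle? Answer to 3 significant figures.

1.24 m

Level balance: A dh/dt = 0.0206 − 0.0185 √h. Setting dh/dt = 0:
Q_in = 0.0185 √h_ss ⇒ √h_ss = 0.0206/0.0185 = 1.1135.
h_ss = 1.1135² = 1.2399 m. (Since h₀ = 2.44 m > h_ss, the level will fall toward this value.)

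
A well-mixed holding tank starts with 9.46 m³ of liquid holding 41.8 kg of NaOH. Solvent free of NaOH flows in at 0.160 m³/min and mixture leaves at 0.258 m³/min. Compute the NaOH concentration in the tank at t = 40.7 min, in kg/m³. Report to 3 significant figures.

Total volume: dV/dt = Q_in − Q_out = -0.098000 m³/min, so V(t) = 9.46 − 0.098000 t and V(40.7) = 5.4714 m³.
No NaOH enters, so dm/dt = −Q_out · (m/V).
Separate: dm/m = −Q_out dt/V(t) ⇒ ln(m/m₀) = −(Q_out/(Q_in−Q_out)) ln(V/V₀).
m = m₀ (V₀/V)^(Q_out/(Q_in−Q_out)) = 41.8 × (9.46/5.4714)^(-2.6327) = 9.8890 kg.
C = m/V = 9.8890/5.4714 = 1.8074 kg/m³.

1.81 kg/m³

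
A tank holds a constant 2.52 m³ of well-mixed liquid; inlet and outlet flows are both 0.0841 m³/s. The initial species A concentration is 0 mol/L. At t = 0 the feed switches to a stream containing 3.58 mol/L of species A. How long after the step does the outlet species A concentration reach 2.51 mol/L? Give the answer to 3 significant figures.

Species balance on the tank: V dC/dt = Q(C_in − C), so τ = V/Q = 29.964 s.
C(t) = C_in + (C₀ − C_in) e^(−t/τ). Set C = 2.51 and solve for t:
e^(−t/τ) = (C − C_in)/(C₀ − C_in) = (2.51 − 3.58)/(0 − 3.58) = 0.29888
t = −τ ln(…) = 29.964 × 1.2077 = 36.188 s.

36.2 s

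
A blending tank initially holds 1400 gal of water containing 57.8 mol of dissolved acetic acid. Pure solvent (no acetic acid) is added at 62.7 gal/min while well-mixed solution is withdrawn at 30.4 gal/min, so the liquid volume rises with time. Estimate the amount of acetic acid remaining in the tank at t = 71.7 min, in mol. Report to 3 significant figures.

23.1 mol

Let m(t) be the amount of acetic acid. Volume: V(t) = V₀ + (Q_in − Q_out) t = 1400 + 32.300 t; V(71.7) = 3715.9 gal.
Solute balance: dm/dt = 0 − Q_out C = −Q_out m/V(t).
Separate: dm/m = −Q_out dt/V(t) ⇒ ln(m/m₀) = −(Q_out/(Q_in−Q_out)) ln(V/V₀).
m = m₀ (V₀/V)^(Q_out/(Q_in−Q_out)) = 57.8 × (1400/3715.9)^(0.94118) = 23.064 mol.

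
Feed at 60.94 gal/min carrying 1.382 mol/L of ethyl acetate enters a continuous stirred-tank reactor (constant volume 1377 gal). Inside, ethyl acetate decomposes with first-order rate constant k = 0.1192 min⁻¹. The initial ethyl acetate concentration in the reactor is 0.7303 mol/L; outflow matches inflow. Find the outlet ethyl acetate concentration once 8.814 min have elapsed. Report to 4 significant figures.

0.4585 mol/L

Accumulation = in − out − consumed: V dC/dt = Q C_in − Q C − k V C.
This is linear with rate a = Q/V + k = 0.163456 min⁻¹.
C_ss = Q C_in/(Q + kV) = 0.374177 mol/L; C(t) = C_ss + (C₀ − C_ss) e^(−a t).
C(8.814) = 0.374177 + (0.356123)·e^(−0.163456·8.814) = 0.374177 + (0.356123)·0.236762 = 0.458493 mol/L.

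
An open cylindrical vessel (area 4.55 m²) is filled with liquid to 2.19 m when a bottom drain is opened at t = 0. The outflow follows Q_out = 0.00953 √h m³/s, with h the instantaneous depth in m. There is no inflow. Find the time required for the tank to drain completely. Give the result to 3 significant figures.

A dh/dt = −Q_out = −0.00953 √h.
This is separable: 2 d(√h)/dt = −0.00953/A, so √h = √h₀ − (0.00953/(2A)) t.
Set h = 0: 2√h₀ = (0.00953/A) t_empty ⇒ t_empty = 2A√h₀/0.00953.
t_empty = 2·4.55·√2.19/0.00953 = 9.1000·1.4799/0.00953 = 1413.1 s.

1410 s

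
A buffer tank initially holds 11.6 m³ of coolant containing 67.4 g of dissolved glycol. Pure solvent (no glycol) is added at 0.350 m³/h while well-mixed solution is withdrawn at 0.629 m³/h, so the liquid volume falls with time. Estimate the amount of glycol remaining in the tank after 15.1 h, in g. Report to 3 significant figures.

Total volume: dV/dt = Q_in − Q_out = -0.27900 m³/h, so V(t) = 11.6 − 0.27900 t and V(15.1) = 7.3871 m³.
Species balance (pure solvent in): dm/dt = −Q_out · m/V(t).
Separate: dm/m = −Q_out dt/V(t) ⇒ ln(m/m₀) = −(Q_out/(Q_in−Q_out)) ln(V/V₀).
m = m₀ (V₀/V)^(Q_out/(Q_in−Q_out)) = 67.4 × (11.6/7.3871)^(-2.2545) = 24.368 g.

24.4 g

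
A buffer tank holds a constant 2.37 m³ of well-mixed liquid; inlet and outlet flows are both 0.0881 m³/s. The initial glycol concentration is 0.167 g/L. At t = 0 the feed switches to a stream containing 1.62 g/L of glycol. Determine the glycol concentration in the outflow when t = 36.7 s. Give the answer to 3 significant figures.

Transient balance on the dissolved component: V dC/dt = Q(C_in − C).
Time constant τ = V/Q = 2.37/0.0881 = 26.901 s.
Integrating: C(t) = C_in + (C₀ − C_in) e^(−t/τ).
C(36.7) = 1.62 + (0.167 − 1.62)·e^(−36.7/26.901) = 1.62 + (-1.4530)·0.25557 = 1.2487 g/L.

1.25 g/L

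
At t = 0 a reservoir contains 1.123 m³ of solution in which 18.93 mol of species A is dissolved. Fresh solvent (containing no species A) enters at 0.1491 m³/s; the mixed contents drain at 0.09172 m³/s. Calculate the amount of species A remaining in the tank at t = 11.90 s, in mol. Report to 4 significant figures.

8.859 mol

Total volume: dV/dt = Q_in − Q_out = 0.0573800 m³/s, so V(t) = 1.123 + 0.0573800 t and V(11.90) = 1.80582 m³.
No species A enters, so dm/dt = −Q_out · (m/V).
Separate: dm/m = −Q_out dt/V(t) ⇒ ln(m/m₀) = −(Q_out/(Q_in−Q_out)) ln(V/V₀).
m = m₀ (V₀/V)^(Q_out/(Q_in−Q_out)) = 18.93 × (1.123/1.80582)^(1.59847) = 8.85920 mol.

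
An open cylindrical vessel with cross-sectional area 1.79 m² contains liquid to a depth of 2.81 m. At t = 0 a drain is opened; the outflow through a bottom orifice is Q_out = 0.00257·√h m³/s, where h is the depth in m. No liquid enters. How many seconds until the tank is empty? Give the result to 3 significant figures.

With no inflow, A dh/dt = −0.00257 √h.
Separate and integrate: 2(√h − √h₀) = −(0.00257/A) t.
Set h = 0: 2√h₀ = (0.00257/A) t_empty ⇒ t_empty = 2A√h₀/0.00257.
t_empty = 2·1.79·√2.81/0.00257 = 3.5800·1.6763/0.00257 = 2335.1 s.

2340 s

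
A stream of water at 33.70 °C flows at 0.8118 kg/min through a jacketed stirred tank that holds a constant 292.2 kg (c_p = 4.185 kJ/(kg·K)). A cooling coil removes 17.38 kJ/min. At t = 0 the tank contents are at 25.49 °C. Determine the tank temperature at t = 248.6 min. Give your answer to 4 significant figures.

M c_p dT/dt = ṁ c_p (T_in − T) − Q̇.
τ = M/ṁ = 359.941 min; T_ss = T_in − Q̇/(ṁ c_p) = 33.70 − 17.38/(0.8118·4.185) = 28.5843 °C.
T approaches T_ss exponentially: T(t) = T_ss + (T₀ − T_ss) e^(−t/τ).
T(248.6) = 28.5843 + (-3.09430)·e^(−248.6/359.941) = 28.5843 + (-3.09430)·0.501241 = 27.0333 °C.

27.03 °C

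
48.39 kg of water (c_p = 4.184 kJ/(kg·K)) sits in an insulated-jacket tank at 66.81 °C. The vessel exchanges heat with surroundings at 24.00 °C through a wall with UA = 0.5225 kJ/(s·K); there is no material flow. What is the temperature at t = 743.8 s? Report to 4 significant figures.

30.28 °C

M c_p dT/dt = −UA(T − T_amb).
dT/dt = (T_ss − T)/τ with T_ss = T_amb = 24.0000 °C, τ = M c_p/UA = 48.39·4.184/0.5225 = 387.490 s.
Solution: T(t) = T_ss + (T₀ − T_ss) e^(−t/τ).
T(743.8) = 24.0000 + (42.8100)·0.146676 = 30.2792 °C.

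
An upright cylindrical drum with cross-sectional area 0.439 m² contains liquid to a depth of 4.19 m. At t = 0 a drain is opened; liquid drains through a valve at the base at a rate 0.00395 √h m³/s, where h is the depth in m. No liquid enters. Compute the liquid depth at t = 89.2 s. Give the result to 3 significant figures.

2.71 m

Volume balance on the tank: A dh/dt = −0.00395 √h.
Separate and integrate: 2(√h − √h₀) = −(0.00395/A) t.
√h = √4.19 − 0.00395·89.2/(2·0.439) = 2.0469 − 0.40130 = 1.6457.
h = 1.6457² = 2.7082 m.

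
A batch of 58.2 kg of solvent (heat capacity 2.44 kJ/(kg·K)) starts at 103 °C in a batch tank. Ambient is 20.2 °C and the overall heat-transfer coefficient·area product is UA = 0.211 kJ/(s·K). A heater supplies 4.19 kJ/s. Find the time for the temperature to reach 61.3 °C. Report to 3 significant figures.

731 s

M c_p dT/dt = −UA(T − T_amb) + Q̇.
τ = M c_p/UA = 673.02 s; T_ss = T_amb + Q̇/UA = 20.2 + 4.19/0.211 = 40.058 °C.
T(t) = T_ss + (T₀ − T_ss)e^(−t/τ); set T = 61.3:
t = −τ ln[(T − T_ss)/(T₀ − T_ss)] = −673.02 · ln(0.33749) = 731.06 s.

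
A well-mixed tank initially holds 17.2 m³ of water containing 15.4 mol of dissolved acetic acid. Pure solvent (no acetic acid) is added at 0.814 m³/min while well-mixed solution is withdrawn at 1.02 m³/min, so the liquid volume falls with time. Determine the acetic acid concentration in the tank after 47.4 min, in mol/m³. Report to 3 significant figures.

0.0326 mol/m³

Let m(t) be the amount of acetic acid. Volume: V(t) = V₀ + (Q_in − Q_out) t = 17.2 − 0.20600 t; V(47.4) = 7.4356 m³.
No acetic acid enters, so dm/dt = −Q_out · (m/V).
dm/m = −Q_out dt/(V₀ − 0.20600 t); integrating gives ln(m/m₀) = −(Q_out/(Q_in−Q_out)) ln(V/V₀).
m = m₀ (V₀/V)^(Q_out/(Q_in−Q_out)) = 15.4 × (17.2/7.4356)^(-4.9515) = 0.24218 mol.
C = m/V = 0.24218/7.4356 = 0.032570 mol/m³.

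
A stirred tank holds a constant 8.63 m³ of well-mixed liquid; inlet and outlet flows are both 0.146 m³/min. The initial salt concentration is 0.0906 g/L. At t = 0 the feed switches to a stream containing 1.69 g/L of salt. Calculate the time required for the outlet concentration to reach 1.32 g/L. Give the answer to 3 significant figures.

Unsteady species balance (constant V, well mixed): V dC/dt = Q(C_in − C), so τ = V/Q = 59.110 min.
C(t) = C_in + (C₀ − C_in) e^(−t/τ). Set C = 1.32 and solve for t:
e^(−t/τ) = (C − C_in)/(C₀ − C_in) = (1.32 − 1.69)/(0.0906 − 1.69) = 0.23134
t = −τ ln(…) = 59.110 × 1.4639 = 86.529 min.

86.5 min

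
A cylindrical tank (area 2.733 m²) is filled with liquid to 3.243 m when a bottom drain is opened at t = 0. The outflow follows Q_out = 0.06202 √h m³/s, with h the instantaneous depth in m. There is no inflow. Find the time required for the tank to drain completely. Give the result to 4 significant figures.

158.7 s

Volume balance on the tank: A dh/dt = −0.06202 √h.
∫ h^(−1/2) dh = −(0.06202/A) ∫ dt, giving 2√h = 2√h₀ − (0.06202/A) t.
Tank is empty when √h = 0: t_empty = 2A√h₀/0.06202.
t_empty = 2·2.733·√3.243/0.06202 = 5.46600·1.80083/0.06202 = 158.713 s.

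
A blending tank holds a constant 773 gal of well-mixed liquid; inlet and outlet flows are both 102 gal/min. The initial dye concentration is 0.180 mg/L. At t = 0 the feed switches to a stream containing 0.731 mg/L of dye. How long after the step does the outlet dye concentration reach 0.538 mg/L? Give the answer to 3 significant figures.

Transient balance on the dissolved component: V dC/dt = Q(C_in − C), so τ = V/Q = 7.5784 min.
C(t) = C_in + (C₀ − C_in) e^(−t/τ). Set C = 0.538 and solve for t:
e^(−t/τ) = (C − C_in)/(C₀ − C_in) = (0.538 − 0.731)/(0.180 − 0.731) = 0.35027
t = −τ ln(…) = 7.5784 × 1.0490 = 7.9501 min.

7.95 min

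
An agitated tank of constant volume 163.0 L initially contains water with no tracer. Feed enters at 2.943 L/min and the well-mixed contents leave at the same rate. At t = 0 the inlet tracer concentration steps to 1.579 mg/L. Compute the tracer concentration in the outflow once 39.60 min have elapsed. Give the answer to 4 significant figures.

0.8066 mg/L

Unsteady species balance (constant V, well mixed): V dC/dt = Q(C_in − C).
So dC/dt = (C_in − C)/τ with τ = V/Q = 163.0/2.943 = 55.3857 min.
Integrating: C(t) = C_in + (C₀ − C_in) e^(−t/τ).
C(39.60) = 1.579 + (0 − 1.579)·e^(−39.60/55.3857) = 1.579 + (-1.57900)·0.489199 = 0.806555 mg/L.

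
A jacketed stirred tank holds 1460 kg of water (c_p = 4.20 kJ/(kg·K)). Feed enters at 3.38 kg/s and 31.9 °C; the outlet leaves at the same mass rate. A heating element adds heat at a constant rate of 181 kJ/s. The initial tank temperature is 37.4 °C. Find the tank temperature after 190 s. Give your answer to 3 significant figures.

Energy balance: M c_p dT/dt = ṁ c_p (T_in − T) + 181.
τ = M/ṁ = 431.95 s; T_ss = T_in + Q̇/(ṁ c_p) = 31.9 + 181/(3.38·4.20) = 44.650 °C.
Integrating: T(t) = T_ss + (T₀ − T_ss) e^(−t/τ).
T(190) = 44.650 + (-7.2501)·e^(−190/431.95) = 44.650 + (-7.2501)·0.64412 = 39.980 °C.

40.0 °C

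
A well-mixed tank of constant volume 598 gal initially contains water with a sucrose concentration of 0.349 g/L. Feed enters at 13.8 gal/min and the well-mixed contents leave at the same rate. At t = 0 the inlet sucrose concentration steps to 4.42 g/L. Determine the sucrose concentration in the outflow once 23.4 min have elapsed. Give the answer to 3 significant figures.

Unsteady species balance (constant V, well mixed): V dC/dt = Q(C_in − C).
Time constant τ = V/Q = 598/13.8 = 43.333 min.
Solution: C(t) = C_in + (C₀ − C_in) e^(−t/τ).
C(23.4) = 4.42 + (0.349 − 4.42)·e^(−23.4/43.333) = 4.42 + (-4.0710)·0.58275 = 2.0476 g/L.

2.05 g/L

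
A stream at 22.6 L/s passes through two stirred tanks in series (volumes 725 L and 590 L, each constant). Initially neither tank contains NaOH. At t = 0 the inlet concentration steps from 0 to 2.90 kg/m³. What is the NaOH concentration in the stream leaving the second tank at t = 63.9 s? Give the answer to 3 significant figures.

Species balance on tank i: dCᵢ/dt = (Cᵢ₋₁ − Cᵢ)/τᵢ with τᵢ = Vᵢ/Q.
τ₁ = 725/22.6 = 32.080 s; τ₂ = 590/22.6 = 26.106 s.
Tank 1: C₁ = C_in(1 − e^(−t/τ₁)). Tank 2 (τ₁ ≠ τ₂): C₂ = C_in[1 − (τ₁ e^(−t/τ₁) − τ₂ e^(−t/τ₂))/(τ₁ − τ₂)].
At t = 63.9: e^(−t/τ₁) = 0.13643, e^(−t/τ₂) = 0.086493.
C₂ = 2.90·[1 − (32.080·0.13643 − 26.106·0.086493)/(5.9735)] = 2.90·0.64531 = 1.8714 kg/m³.

1.87 kg/m³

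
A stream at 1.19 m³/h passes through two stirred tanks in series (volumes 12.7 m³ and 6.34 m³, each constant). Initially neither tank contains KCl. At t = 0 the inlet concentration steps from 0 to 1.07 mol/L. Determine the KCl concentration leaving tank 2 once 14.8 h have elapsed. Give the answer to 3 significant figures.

Each tank obeys Vᵢ dCᵢ/dt = Q(Cᵢ₋₁ − Cᵢ), so τᵢ = Vᵢ/Q.
τ₁ = 12.7/1.19 = 10.672 h; τ₂ = 6.34/1.19 = 5.3277 h.
Tank 1: C₁ = C_in(1 − e^(−t/τ₁)). Tank 2 (τ₁ ≠ τ₂): C₂ = C_in[1 − (τ₁ e^(−t/τ₁) − τ₂ e^(−t/τ₂))/(τ₁ − τ₂)].
At t = 14.8: e^(−t/τ₁) = 0.24988, e^(−t/τ₂) = 0.062168.
C₂ = 1.07·[1 − (10.672·0.24988 − 5.3277·0.062168)/(5.3445)] = 1.07·0.56300 = 0.60241 mol/L.

0.602 mol/L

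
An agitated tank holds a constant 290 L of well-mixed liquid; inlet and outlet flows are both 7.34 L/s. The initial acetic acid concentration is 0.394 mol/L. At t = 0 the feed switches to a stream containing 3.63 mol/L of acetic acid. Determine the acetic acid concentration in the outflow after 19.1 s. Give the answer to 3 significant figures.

1.63 mol/L

Species balance on the tank: V dC/dt = Q(C_in − C).
Rewrite as dC/dt + C/τ = C_in/τ, τ = V/Q = 39.510 s.
This is linear first-order; C(t) = C_in + (C₀ − C_in) e^(−t/τ).
C(19.1) = 3.63 + (0.394 − 3.63)·e^(−19.1/39.510) = 3.63 + (-3.2360)·0.61667 = 1.6345 mol/L.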